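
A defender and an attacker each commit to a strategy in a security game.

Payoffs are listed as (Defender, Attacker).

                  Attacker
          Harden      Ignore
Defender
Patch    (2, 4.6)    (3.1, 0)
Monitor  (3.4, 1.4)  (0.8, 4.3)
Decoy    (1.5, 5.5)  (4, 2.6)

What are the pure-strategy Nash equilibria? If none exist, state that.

This game has no pure Nash equilibrium.

(Patch, Harden): Defender can switch to Monitor (2 → 3.4). Not NE.
(Patch, Ignore): Defender can switch to Decoy (3.1 → 4). Not NE.
(Monitor, Harden): Attacker can switch to Ignore (1.4 → 4.3). Not NE.
(Monitor, Ignore): Defender can switch to Patch (0.8 → 3.1). Not NE.
(Decoy, Harden): Defender can switch to Patch (1.5 → 2). Not NE.
(Decoy, Ignore): Attacker can switch to Harden (2.6 → 5.5). Not NE.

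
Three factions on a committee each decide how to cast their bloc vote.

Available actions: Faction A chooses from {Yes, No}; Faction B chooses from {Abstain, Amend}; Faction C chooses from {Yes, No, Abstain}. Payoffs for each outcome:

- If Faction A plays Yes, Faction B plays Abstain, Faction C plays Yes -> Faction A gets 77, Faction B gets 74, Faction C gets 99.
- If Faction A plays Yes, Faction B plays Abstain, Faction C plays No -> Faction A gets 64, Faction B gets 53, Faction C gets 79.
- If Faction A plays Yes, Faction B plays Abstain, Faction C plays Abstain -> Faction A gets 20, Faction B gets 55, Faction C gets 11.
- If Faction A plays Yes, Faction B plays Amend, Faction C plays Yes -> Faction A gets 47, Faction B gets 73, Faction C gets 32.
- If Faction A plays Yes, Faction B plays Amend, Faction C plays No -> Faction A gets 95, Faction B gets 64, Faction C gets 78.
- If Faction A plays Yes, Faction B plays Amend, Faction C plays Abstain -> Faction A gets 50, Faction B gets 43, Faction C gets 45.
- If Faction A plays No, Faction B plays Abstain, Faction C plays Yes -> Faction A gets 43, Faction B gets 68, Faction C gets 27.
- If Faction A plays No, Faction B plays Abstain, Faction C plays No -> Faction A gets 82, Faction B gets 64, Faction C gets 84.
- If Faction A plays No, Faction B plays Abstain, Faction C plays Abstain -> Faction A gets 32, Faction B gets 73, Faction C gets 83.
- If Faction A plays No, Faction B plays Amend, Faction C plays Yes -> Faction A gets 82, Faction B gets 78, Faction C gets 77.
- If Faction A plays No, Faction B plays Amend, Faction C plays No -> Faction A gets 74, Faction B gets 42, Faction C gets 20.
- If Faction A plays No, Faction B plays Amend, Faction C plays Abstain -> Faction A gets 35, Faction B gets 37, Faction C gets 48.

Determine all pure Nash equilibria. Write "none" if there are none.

(Yes, Abstain, Yes); (Yes, Amend, No); (No, Abstain, No); (No, Amend, Yes)

Mark each player's best response to every combination of opponents' strategies; a profile where every player is best-responding is a pure Nash equilibrium.
Faction A against (Abstain, Yes): payoffs 77, 43 → best response Yes.
Faction A against (Abstain, No): payoffs 64, 82 → best response No.
Faction A against (Abstain, Abstain): payoffs 20, 32 → best response No.
Faction A against (Amend, Yes): payoffs 47, 82 → best response No.
Faction A against (Amend, No): payoffs 95, 74 → best response Yes.
Faction A against (Amend, Abstain): payoffs 50, 35 → best response Yes.
Faction B against (Yes, Yes): payoffs 74, 73 → best response Abstain.
Faction B against (Yes, No): payoffs 53, 64 → best response Amend.
Faction B against (Yes, Abstain): payoffs 55, 43 → best response Abstain.
Faction B against (No, Yes): payoffs 68, 78 → best response Amend.
Faction B against (No, No): payoffs 64, 42 → best response Abstain.
Faction B against (No, Abstain): payoffs 73, 37 → best response Abstain.
Faction C against (Yes, Abstain): payoffs 99, 79, 11 → best response Yes.
Faction C against (Yes, Amend): payoffs 32, 78, 45 → best response No.
Faction C against (No, Abstain): payoffs 27, 84, 83 → best response No.
Faction C against (No, Amend): payoffs 77, 20, 48 → best response Yes.
Mutual best responses: (Yes, Abstain, Yes); (Yes, Amend, No); (No, Abstain, No); (No, Amend, Yes).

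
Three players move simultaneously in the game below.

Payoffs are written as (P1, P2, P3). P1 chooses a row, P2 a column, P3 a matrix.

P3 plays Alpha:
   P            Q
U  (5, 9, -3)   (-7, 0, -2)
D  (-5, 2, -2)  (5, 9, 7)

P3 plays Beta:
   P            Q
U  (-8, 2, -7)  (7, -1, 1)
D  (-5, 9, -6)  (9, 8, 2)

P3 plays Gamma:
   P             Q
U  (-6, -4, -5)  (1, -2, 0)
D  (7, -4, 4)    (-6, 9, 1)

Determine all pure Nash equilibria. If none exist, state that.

Mark each player's best response to every combination of opponents' strategies; a profile where every player is best-responding is a pure Nash equilibrium.
P1 against (P, Alpha): payoffs 5, -5 → best response U.
P1 against (P, Beta): payoffs -8, -5 → best response D.
P1 against (P, Gamma): payoffs -6, 7 → best response D.
P1 against (Q, Alpha): payoffs -7, 5 → best response D.
P1 against (Q, Beta): payoffs 7, 9 → best response D.
P1 against (Q, Gamma): payoffs 1, -6 → best response U.
P2 against (U, Alpha): payoffs 9, 0 → best response P.
P2 against (U, Beta): payoffs 2, -1 → best response P.
P2 against (U, Gamma): payoffs -4, -2 → best response Q.
P2 against (D, Alpha): payoffs 2, 9 → best response Q.
P2 against (D, Beta): payoffs 9, 8 → best response P.
P2 against (D, Gamma): payoffs -4, 9 → best response Q.
P3 against (U, P): payoffs -3, -7, -5 → best response Alpha.
P3 against (U, Q): payoffs -2, 1, 0 → best response Beta.
P3 against (D, P): payoffs -2, -6, 4 → best response Gamma.
P3 against (D, Q): payoffs 7, 2, 1 → best response Alpha.
Mutual best responses: (U, P, Alpha); (D, Q, Alpha).

Pure-strategy Nash equilibria: (U, P, Alpha), (D, Q, Alpha)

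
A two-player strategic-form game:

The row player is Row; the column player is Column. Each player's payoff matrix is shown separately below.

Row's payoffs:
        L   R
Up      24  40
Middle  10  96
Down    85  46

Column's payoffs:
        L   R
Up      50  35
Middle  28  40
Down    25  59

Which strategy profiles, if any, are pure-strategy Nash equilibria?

(Middle, R)

(Up, L): Row can switch to Down (24 → 85). Not NE.
(Up, R): Row can switch to Middle (40 → 96). Not NE.
(Middle, L): Row can switch to Up (10 → 24). Not NE.
(Middle, R): Row gets 96, best alternative 46; Column gets 40, best alternative 28. No profitable deviation — NE.
(Down, L): Column can switch to R (25 → 59). Not NE.
(Down, R): Row can switch to Middle (46 → 96). Not NE.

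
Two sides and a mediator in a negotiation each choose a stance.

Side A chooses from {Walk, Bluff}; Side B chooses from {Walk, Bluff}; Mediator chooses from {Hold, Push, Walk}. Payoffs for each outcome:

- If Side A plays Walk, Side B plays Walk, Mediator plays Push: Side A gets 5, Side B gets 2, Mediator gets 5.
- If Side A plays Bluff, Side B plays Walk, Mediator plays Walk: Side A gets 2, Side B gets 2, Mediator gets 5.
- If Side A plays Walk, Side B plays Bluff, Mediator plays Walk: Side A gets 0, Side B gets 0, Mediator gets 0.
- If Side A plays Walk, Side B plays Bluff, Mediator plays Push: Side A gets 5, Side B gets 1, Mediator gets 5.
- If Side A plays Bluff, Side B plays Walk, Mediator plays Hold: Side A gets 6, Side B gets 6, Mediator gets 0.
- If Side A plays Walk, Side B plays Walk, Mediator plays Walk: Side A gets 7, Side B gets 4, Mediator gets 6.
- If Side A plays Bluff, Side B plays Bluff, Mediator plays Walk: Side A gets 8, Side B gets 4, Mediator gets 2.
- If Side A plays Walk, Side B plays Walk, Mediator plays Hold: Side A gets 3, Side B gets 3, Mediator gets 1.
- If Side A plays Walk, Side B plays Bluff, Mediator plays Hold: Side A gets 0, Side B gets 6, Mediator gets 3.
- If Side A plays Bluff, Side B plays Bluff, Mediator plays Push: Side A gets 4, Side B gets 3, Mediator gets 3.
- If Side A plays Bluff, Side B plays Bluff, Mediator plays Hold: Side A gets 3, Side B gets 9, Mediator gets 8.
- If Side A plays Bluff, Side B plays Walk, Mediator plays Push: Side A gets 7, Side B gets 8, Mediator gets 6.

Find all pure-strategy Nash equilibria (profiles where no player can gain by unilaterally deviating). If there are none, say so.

For each strategy profile, look for a profitable unilateral deviation.
(Walk, Walk, Hold): Side A can switch to Bluff (3 → 6). Not NE.
(Walk, Walk, Push): Side A can switch to Bluff (5 → 7). Not NE.
(Walk, Walk, Walk): Side A gets 7, best alternative 2; Side B gets 4, best alternative 0; Mediator gets 6, best alternative 5. No profitable deviation — NE.
(Walk, Bluff, Hold): Side A can switch to Bluff (0 → 3). Not NE.
(Walk, Bluff, Push): Side B can switch to Walk (1 → 2). Not NE.
(Walk, Bluff, Walk): Side A can switch to Bluff (0 → 8). Not NE.
(Bluff, Walk, Hold): Side B can switch to Bluff (6 → 9). Not NE.
(Bluff, Walk, Push): Side A gets 7, best alternative 5; Side B gets 8, best alternative 3; Mediator gets 6, best alternative 5. No profitable deviation — NE.
(Bluff, Walk, Walk): Side A can switch to Walk (2 → 7). Not NE.
(Bluff, Bluff, Hold): Side A gets 3, best alternative 0; Side B gets 9, best alternative 6; Mediator gets 8, best alternative 3. No profitable deviation — NE.
(Bluff, Bluff, Push): Side A can switch to Walk (4 → 5). Not NE.
(Bluff, Bluff, Walk): Mediator can switch to Hold (2 → 8). Not NE.

Pure-strategy Nash equilibria: (Walk, Walk, Walk); (Bluff, Walk, Push); (Bluff, Bluff, Hold)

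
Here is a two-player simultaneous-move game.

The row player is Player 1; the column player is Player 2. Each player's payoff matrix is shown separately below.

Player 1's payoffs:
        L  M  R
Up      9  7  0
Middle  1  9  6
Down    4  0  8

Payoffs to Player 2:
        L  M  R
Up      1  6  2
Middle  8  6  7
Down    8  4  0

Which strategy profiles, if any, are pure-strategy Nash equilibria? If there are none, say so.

There is no pure-strategy Nash equilibrium.

Player 1 against L: payoffs 9, 1, 4 → best response Up.
Player 1 against M: payoffs 7, 9, 0 → best response Middle.
Player 1 against R: payoffs 0, 6, 8 → best response Down.
Player 2 against Up: payoffs 1, 6, 2 → best response M.
Player 2 against Middle: payoffs 8, 6, 7 → best response L.
Player 2 against Down: payoffs 8, 4, 0 → best response L.
No profile is a mutual best response for all players.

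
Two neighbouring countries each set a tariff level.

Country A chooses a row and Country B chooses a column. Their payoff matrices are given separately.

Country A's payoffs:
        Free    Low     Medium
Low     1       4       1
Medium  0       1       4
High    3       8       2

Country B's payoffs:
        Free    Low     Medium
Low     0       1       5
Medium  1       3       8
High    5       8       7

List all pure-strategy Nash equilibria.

(Low, Free): Country A can switch to High (1 → 3). Not NE.
(Low, Low): Country A can switch to High (4 → 8). Not NE.
(Low, Medium): Country A can switch to Medium (1 → 4). Not NE.
(Medium, Free): Country A can switch to Low (0 → 1). Not NE.
(Medium, Low): Country A can switch to Low (1 → 4). Not NE.
(Medium, Medium): Country A gets 4, best alternative 2; Country B gets 8, best alternative 3. No profitable deviation — NE.
(High, Free): Country B can switch to Low (5 → 8). Not NE.
(High, Low): Country A gets 8, best alternative 4; Country B gets 8, best alternative 7. No profitable deviation — NE.
(High, Medium): Country A can switch to Medium (2 → 4). Not NE.

Pure-strategy Nash equilibria: (Medium, Medium) and (High, Low)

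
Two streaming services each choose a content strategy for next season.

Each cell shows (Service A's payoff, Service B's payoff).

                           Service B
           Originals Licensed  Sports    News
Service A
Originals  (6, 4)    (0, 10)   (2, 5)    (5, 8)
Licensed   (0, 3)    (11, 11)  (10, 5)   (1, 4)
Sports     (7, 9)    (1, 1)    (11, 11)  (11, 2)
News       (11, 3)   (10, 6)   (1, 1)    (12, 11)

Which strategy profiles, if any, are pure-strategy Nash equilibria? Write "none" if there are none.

Mark each player's best response to every combination of opponents' strategies; a profile where every player is best-responding is a pure Nash equilibrium.
Service A against Originals: payoffs 6, 0, 7, 11 → best response News.
Service A against Licensed: payoffs 0, 11, 1, 10 → best response Licensed.
Service A against Sports: payoffs 2, 10, 11, 1 → best response Sports.
Service A against News: payoffs 5, 1, 11, 12 → best response News.
Service B against Originals: payoffs 4, 10, 5, 8 → best response Licensed.
Service B against Licensed: payoffs 3, 11, 5, 4 → best response Licensed.
Service B against Sports: payoffs 9, 1, 11, 2 → best response Sports.
Service B against News: payoffs 3, 6, 1, 11 → best response News.
Mutual best responses: (Licensed, Licensed); (Sports, Sports); (News, News).

Pure-strategy Nash equilibria: (Licensed, Licensed), (Sports, Sports), (News, News)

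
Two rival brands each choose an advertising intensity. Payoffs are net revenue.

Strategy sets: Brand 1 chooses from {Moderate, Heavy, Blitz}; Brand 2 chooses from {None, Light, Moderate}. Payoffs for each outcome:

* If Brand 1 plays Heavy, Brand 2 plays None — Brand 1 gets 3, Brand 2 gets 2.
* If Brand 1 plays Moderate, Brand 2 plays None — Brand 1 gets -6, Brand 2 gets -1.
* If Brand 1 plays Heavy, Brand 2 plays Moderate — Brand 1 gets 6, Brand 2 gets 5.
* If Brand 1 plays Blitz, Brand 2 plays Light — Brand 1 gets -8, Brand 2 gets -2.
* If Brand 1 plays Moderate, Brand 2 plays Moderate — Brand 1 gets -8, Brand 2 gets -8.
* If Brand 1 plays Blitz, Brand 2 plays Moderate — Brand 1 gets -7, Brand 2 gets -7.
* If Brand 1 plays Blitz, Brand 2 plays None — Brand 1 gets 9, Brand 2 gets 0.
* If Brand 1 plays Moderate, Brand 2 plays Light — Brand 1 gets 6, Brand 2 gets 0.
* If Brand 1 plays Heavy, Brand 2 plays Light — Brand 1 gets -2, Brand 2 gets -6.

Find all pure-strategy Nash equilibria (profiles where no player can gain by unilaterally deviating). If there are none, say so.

Check each profile: it is a Nash equilibrium iff no player can strictly gain by switching unilaterally.
(Moderate, None): Brand 1 can switch to Heavy (-6 → 3). Not NE.
(Moderate, Light): Brand 1 gets 6, best alternative -2; Brand 2 gets 0, best alternative -1. No profitable deviation — NE.
(Moderate, Moderate): Brand 1 can switch to Heavy (-8 → 6). Not NE.
(Heavy, None): Brand 1 can switch to Blitz (3 → 9). Not NE.
(Heavy, Light): Brand 1 can switch to Moderate (-2 → 6). Not NE.
(Heavy, Moderate): Brand 1 gets 6, best alternative -7; Brand 2 gets 5, best alternative 2. No profitable deviation — NE.
(Blitz, None): Brand 1 gets 9, best alternative 3; Brand 2 gets 0, best alternative -2. No profitable deviation — NE.
(Blitz, Light): Brand 1 can switch to Moderate (-8 → 6). Not NE.
(Blitz, Moderate): Brand 1 can switch to Heavy (-7 → 6). Not NE.

Pure-strategy Nash equilibria: (Moderate, Light) and (Heavy, Moderate) and (Blitz, None)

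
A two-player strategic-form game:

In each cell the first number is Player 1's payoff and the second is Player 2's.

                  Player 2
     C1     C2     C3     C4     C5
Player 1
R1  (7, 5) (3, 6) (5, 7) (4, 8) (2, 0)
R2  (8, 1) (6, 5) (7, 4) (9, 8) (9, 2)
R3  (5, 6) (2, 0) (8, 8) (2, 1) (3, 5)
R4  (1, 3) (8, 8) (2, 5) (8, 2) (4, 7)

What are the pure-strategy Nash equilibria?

The pure Nash equilibria are (R2, C4); (R3, C3); (R4, C2).

(R1, C1): Player 1 can switch to R2 (7 → 8). Not NE.
(R1, C2): Player 1 can switch to R2 (3 → 6). Not NE.
(R1, C3): Player 1 can switch to R2 (5 → 7). Not NE.
(R1, C4): Player 1 can switch to R2 (4 → 9). Not NE.
(R1, C5): Player 1 can switch to R2 (2 → 9). Not NE.
(R2, C1): Player 2 can switch to C2 (1 → 5). Not NE.
(R2, C2): Player 1 can switch to R4 (6 → 8). Not NE.
(R2, C3): Player 1 can switch to R3 (7 → 8). Not NE.
(R2, C4): Player 1 gets 9, best alternative 8; Player 2 gets 8, best alternative 5. No profitable deviation — NE.
(R2, C5): Player 2 can switch to C2 (2 → 5). Not NE.
(R3, C1): Player 1 can switch to R1 (5 → 7). Not NE.
(R3, C3): Player 1 gets 8, best alternative 7; Player 2 gets 8, best alternative 6. No profitable deviation — NE.
(R4, C2): Player 1 gets 8, best alternative 6; Player 2 gets 8, best alternative 7. No profitable deviation — NE.
(The remaining 7 profiles each have a profitable deviation by the same check.)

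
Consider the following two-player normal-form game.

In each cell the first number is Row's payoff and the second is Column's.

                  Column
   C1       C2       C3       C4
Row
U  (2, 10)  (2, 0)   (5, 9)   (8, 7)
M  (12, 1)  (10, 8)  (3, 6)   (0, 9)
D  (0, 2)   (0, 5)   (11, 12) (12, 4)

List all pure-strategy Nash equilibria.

Pure NE: (D, C3)

(U, C1): Row can switch to M (2 → 12). Not NE.
(U, C2): Row can switch to M (2 → 10). Not NE.
(U, C3): Row can switch to D (5 → 11). Not NE.
(U, C4): Row can switch to D (8 → 12). Not NE.
(M, C1): Column can switch to C2 (1 → 8). Not NE.
(M, C2): Column can switch to C4 (8 → 9). Not NE.
(M, C3): Row can switch to U (3 → 5). Not NE.
(M, C4): Row can switch to U (0 → 8). Not NE.
(D, C1): Row can switch to U (0 → 2). Not NE.
(D, C2): Row can switch to U (0 → 2). Not NE.
(D, C3): Row gets 11, best alternative 5; Column gets 12, best alternative 5. No profitable deviation — NE.
(D, C4): Column can switch to C2 (4 → 5). Not NE.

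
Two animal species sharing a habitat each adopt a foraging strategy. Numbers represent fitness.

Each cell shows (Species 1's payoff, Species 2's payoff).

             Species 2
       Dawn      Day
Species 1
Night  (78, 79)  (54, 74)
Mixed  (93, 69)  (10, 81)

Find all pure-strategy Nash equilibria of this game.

Species 1 against Dawn: payoffs 78, 93 → best response Mixed.
Species 1 against Day: payoffs 54, 10 → best response Night.
Species 2 against Night: payoffs 79, 74 → best response Dawn.
Species 2 against Mixed: payoffs 69, 81 → best response Day.
No profile is a mutual best response for all players.

There is no pure-strategy Nash equilibrium.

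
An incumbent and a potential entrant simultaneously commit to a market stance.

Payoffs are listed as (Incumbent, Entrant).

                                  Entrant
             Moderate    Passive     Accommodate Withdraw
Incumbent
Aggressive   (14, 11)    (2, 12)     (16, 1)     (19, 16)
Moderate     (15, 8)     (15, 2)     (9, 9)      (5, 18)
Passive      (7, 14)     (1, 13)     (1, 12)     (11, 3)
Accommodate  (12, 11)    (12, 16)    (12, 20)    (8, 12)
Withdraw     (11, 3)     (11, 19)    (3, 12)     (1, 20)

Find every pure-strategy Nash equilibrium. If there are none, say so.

The unique pure-strategy Nash equilibrium is (Aggressive, Withdraw).

(Aggressive, Moderate): Incumbent can switch to Moderate (14 → 15). Not NE.
(Aggressive, Passive): Incumbent can switch to Moderate (2 → 15). Not NE.
(Aggressive, Accommodate): Entrant can switch to Moderate (1 → 11). Not NE.
(Aggressive, Withdraw): Incumbent gets 19, best alternative 11; Entrant gets 16, best alternative 12. No profitable deviation — NE.
(Moderate, Moderate): Entrant can switch to Accommodate (8 → 9). Not NE.
(Moderate, Passive): Entrant can switch to Moderate (2 → 8). Not NE.
(Moderate, Accommodate): Incumbent can switch to Aggressive (9 → 16). Not NE.
(Moderate, Withdraw): Incumbent can switch to Aggressive (5 → 19). Not NE.
(Passive, Moderate): Incumbent can switch to Aggressive (7 → 14). Not NE.
(The remaining 11 profiles each have a profitable deviation by the same check.)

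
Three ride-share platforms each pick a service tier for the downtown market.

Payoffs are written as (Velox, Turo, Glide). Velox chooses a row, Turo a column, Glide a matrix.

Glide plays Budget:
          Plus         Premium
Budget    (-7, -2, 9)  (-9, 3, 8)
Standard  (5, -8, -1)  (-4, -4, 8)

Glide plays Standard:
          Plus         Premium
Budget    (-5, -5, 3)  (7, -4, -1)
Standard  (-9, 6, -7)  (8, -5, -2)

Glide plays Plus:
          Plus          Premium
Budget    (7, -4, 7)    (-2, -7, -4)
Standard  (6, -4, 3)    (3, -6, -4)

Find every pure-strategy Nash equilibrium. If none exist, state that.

Pure NE: (Standard, Premium, Budget)

Velox against (Plus, Budget): payoffs -7, 5 → best response Standard.
Velox against (Plus, Standard): payoffs -5, -9 → best response Budget.
Velox against (Plus, Plus): payoffs 7, 6 → best response Budget.
Velox against (Premium, Budget): payoffs -9, -4 → best response Standard.
Velox against (Premium, Standard): payoffs 7, 8 → best response Standard.
Velox against (Premium, Plus): payoffs -2, 3 → best response Standard.
Turo against (Budget, Budget): payoffs -2, 3 → best response Premium.
Turo against (Budget, Standard): payoffs -5, -4 → best response Premium.
Turo against (Budget, Plus): payoffs -4, -7 → best response Plus.
Turo against (Standard, Budget): payoffs -8, -4 → best response Premium.
Turo against (Standard, Standard): payoffs 6, -5 → best response Plus.
Turo against (Standard, Plus): payoffs -4, -6 → best response Plus.
Glide against (Budget, Plus): payoffs 9, 3, 7 → best response Budget.
Glide against (Budget, Premium): payoffs 8, -1, -4 → best response Budget.
Glide against (Standard, Plus): payoffs -1, -7, 3 → best response Plus.
Glide against (Standard, Premium): payoffs 8, -2, -4 → best response Budget.
Mutual best responses: (Standard, Premium, Budget).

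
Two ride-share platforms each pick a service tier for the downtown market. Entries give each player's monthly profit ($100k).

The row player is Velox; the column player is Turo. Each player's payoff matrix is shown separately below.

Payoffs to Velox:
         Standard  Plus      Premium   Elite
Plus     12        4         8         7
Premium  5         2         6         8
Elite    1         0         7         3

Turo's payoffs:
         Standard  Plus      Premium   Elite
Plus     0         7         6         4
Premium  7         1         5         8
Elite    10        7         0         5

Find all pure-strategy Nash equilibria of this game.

The pure Nash equilibria are (Plus, Plus), (Premium, Elite).

Velox against Standard: payoffs 12, 5, 1 → best response Plus.
Velox against Plus: payoffs 4, 2, 0 → best response Plus.
Velox against Premium: payoffs 8, 6, 7 → best response Plus.
Velox against Elite: payoffs 7, 8, 3 → best response Premium.
Turo against Plus: payoffs 0, 7, 6, 4 → best response Plus.
Turo against Premium: payoffs 7, 1, 5, 8 → best response Elite.
Turo against Elite: payoffs 10, 7, 0, 5 → best response Standard.
Mutual best responses: (Plus, Plus); (Premium, Elite).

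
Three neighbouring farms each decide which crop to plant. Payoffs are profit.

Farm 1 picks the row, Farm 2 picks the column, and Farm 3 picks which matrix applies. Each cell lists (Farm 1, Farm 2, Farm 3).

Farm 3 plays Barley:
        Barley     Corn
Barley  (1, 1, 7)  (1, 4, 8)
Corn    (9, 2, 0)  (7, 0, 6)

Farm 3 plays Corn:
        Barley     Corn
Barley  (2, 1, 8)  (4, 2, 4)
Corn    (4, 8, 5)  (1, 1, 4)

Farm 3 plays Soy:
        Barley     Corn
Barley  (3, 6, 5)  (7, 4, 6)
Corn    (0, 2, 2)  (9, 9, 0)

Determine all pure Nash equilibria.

For each strategy profile, look for a profitable unilateral deviation.
(Barley, Barley, Barley): Farm 1 can switch to Corn (1 → 9). Not NE.
(Barley, Barley, Corn): Farm 1 can switch to Corn (2 → 4). Not NE.
(Barley, Barley, Soy): Farm 3 can switch to Barley (5 → 7). Not NE.
(Barley, Corn, Barley): Farm 1 can switch to Corn (1 → 7). Not NE.
(Barley, Corn, Corn): Farm 3 can switch to Barley (4 → 8). Not NE.
(Barley, Corn, Soy): Farm 1 can switch to Corn (7 → 9). Not NE.
(Corn, Barley, Corn): Farm 1 gets 4, best alternative 2; Farm 2 gets 8, best alternative 1; Farm 3 gets 5, best alternative 2. No profitable deviation — NE.
(The remaining 5 profiles each have a profitable deviation by the same check.)

The unique pure-strategy Nash equilibrium is (Corn, Barley, Corn).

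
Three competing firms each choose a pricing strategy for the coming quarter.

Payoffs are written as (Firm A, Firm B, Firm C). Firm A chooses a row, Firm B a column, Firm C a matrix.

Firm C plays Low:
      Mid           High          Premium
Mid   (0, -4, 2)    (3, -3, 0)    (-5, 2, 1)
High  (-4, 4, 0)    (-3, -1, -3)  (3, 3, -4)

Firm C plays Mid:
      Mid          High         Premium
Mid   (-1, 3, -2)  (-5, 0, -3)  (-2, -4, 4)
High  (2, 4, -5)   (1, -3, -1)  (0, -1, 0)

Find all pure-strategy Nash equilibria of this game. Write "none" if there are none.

Firm A against (Mid, Low): payoffs 0, -4 → best response Mid.
Firm A against (Mid, Mid): payoffs -1, 2 → best response High.
Firm A against (High, Low): payoffs 3, -3 → best response Mid.
Firm A against (High, Mid): payoffs -5, 1 → best response High.
Firm A against (Premium, Low): payoffs -5, 3 → best response High.
Firm A against (Premium, Mid): payoffs -2, 0 → best response High.
Firm B against (Mid, Low): payoffs -4, -3, 2 → best response Premium.
Firm B against (Mid, Mid): payoffs 3, 0, -4 → best response Mid.
Firm B against (High, Low): payoffs 4, -1, 3 → best response Mid.
Firm B against (High, Mid): payoffs 4, -3, -1 → best response Mid.
Firm C against (Mid, Mid): payoffs 2, -2 → best response Low.
Firm C against (Mid, High): payoffs 0, -3 → best response Low.
Firm C against (Mid, Premium): payoffs 1, 4 → best response Mid.
Firm C against (High, Mid): payoffs 0, -5 → best response Low.
Firm C against (High, High): payoffs -3, -1 → best response Mid.
Firm C against (High, Premium): payoffs -4, 0 → best response Mid.
No profile is a mutual best response for all players.

There is no pure-strategy Nash equilibrium.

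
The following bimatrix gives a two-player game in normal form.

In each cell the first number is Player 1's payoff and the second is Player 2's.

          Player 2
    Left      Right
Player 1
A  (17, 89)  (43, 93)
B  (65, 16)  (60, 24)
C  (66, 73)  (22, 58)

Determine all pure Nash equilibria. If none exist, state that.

The pure Nash equilibria are (B, Right); (C, Left).

Player 1 against Left: payoffs 17, 65, 66 → best response C.
Player 1 against Right: payoffs 43, 60, 22 → best response B.
Player 2 against A: payoffs 89, 93 → best response Right.
Player 2 against B: payoffs 16, 24 → best response Right.
Player 2 against C: payoffs 73, 58 → best response Left.
Mutual best responses: (B, Right); (C, Left).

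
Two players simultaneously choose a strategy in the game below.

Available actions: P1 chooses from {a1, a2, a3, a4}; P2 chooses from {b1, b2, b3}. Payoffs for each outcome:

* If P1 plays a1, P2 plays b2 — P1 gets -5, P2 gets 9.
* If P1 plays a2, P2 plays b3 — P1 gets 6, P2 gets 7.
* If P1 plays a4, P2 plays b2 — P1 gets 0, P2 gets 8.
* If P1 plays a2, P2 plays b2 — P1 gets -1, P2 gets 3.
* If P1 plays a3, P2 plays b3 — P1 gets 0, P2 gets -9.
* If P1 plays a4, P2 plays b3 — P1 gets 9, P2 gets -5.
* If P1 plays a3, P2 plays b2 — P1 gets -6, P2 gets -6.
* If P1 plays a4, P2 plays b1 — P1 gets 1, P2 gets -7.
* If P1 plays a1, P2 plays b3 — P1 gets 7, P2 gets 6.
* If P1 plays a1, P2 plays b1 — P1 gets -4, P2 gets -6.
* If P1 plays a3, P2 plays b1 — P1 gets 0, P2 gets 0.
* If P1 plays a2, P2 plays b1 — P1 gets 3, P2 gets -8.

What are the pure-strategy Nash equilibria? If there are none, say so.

For each strategy profile, look for a profitable unilateral deviation.
(a1, b1): P1 can switch to a2 (-4 → 3). Not NE.
(a1, b2): P1 can switch to a2 (-5 → -1). Not NE.
(a1, b3): P1 can switch to a4 (7 → 9). Not NE.
(a2, b1): P2 can switch to b2 (-8 → 3). Not NE.
(a2, b2): P1 can switch to a4 (-1 → 0). Not NE.
(a2, b3): P1 can switch to a1 (6 → 7). Not NE.
(a3, b1): P1 can switch to a2 (0 → 3). Not NE.
(a3, b2): P1 can switch to a1 (-6 → -5). Not NE.
(a3, b3): P1 can switch to a1 (0 → 7). Not NE.
(a4, b1): P1 can switch to a2 (1 → 3). Not NE.
(a4, b2): P1 gets 0, best alternative -1; P2 gets 8, best alternative -5. No profitable deviation — NE.
(The remaining 1 profile has a profitable deviation by the same check.)

The unique pure-strategy Nash equilibrium is (a4, b2).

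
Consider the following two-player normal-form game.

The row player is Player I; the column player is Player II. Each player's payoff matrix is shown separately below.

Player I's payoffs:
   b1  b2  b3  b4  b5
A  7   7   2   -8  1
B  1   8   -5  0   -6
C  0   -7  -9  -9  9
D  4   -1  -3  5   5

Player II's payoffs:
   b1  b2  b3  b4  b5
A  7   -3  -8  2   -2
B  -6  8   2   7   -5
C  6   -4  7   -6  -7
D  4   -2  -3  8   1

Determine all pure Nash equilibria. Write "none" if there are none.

Mark each player's best response to every combination of opponents' strategies; a profile where every player is best-responding is a pure Nash equilibrium.
Player I against b1: payoffs 7, 1, 0, 4 → best response A.
Player I against b2: payoffs 7, 8, -7, -1 → best response B.
Player I against b3: payoffs 2, -5, -9, -3 → best response A.
Player I against b4: payoffs -8, 0, -9, 5 → best response D.
Player I against b5: payoffs 1, -6, 9, 5 → best response C.
Player II against A: payoffs 7, -3, -8, 2, -2 → best response b1.
Player II against B: payoffs -6, 8, 2, 7, -5 → best response b2.
Player II against C: payoffs 6, -4, 7, -6, -7 → best response b3.
Player II against D: payoffs 4, -2, -3, 8, 1 → best response b4.
Mutual best responses: (A, b1); (B, b2); (D, b4).

(A, b1) and (B, b2) and (D, b4)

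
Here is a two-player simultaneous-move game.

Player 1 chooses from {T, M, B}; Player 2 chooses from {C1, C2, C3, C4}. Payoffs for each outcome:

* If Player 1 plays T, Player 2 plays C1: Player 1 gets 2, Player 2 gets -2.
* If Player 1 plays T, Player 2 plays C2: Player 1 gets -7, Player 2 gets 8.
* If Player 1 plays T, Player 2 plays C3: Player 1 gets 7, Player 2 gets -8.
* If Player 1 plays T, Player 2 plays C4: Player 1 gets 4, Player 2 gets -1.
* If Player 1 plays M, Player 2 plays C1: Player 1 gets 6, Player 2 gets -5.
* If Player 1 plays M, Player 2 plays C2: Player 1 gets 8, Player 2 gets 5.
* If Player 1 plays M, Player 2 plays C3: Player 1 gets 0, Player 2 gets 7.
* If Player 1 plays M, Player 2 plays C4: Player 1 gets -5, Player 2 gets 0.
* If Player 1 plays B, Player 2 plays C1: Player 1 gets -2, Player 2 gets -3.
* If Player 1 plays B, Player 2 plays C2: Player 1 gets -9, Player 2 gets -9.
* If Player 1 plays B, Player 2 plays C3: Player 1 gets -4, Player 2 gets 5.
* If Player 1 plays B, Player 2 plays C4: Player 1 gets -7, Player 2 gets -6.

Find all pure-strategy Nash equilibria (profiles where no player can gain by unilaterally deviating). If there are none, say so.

Player 1 against C1: payoffs 2, 6, -2 → best response M.
Player 1 against C2: payoffs -7, 8, -9 → best response M.
Player 1 against C3: payoffs 7, 0, -4 → best response T.
Player 1 against C4: payoffs 4, -5, -7 → best response T.
Player 2 against T: payoffs -2, 8, -8, -1 → best response C2.
Player 2 against M: payoffs -5, 5, 7, 0 → best response C3.
Player 2 against B: payoffs -3, -9, 5, -6 → best response C3.
No profile is a mutual best response for all players.

none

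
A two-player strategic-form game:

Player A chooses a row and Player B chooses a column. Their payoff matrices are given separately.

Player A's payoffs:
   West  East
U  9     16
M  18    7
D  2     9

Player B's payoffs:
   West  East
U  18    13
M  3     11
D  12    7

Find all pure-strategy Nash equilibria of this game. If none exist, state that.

This game has no pure Nash equilibrium.

Player A against West: payoffs 9, 18, 2 → best response M.
Player A against East: payoffs 16, 7, 9 → best response U.
Player B against U: payoffs 18, 13 → best response West.
Player B against M: payoffs 3, 11 → best response East.
Player B against D: payoffs 12, 7 → best response West.
No profile is a mutual best response for all players.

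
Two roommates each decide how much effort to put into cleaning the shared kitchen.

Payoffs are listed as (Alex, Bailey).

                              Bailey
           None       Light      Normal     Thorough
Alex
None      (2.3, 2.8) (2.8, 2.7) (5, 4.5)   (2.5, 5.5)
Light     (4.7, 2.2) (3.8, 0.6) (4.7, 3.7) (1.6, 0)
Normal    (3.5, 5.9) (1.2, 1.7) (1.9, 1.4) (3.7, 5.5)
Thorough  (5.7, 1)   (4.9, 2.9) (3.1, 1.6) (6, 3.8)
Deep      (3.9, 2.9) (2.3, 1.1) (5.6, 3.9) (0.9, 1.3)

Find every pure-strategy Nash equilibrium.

For each player, find the best response to each opponent profile; mutual best responses are the pure NE.
Alex against None: payoffs 2.3, 4.7, 3.5, 5.7, 3.9 → best response Thorough.
Alex against Light: payoffs 2.8, 3.8, 1.2, 4.9, 2.3 → best response Thorough.
Alex against Normal: payoffs 5, 4.7, 1.9, 3.1, 5.6 → best response Deep.
Alex against Thorough: payoffs 2.5, 1.6, 3.7, 6, 0.9 → best response Thorough.
Bailey against None: payoffs 2.8, 2.7, 4.5, 5.5 → best response Thorough.
Bailey against Light: payoffs 2.2, 0.6, 3.7, 0 → best response Normal.
Bailey against Normal: payoffs 5.9, 1.7, 1.4, 5.5 → best response None.
Bailey against Thorough: payoffs 1, 2.9, 1.6, 3.8 → best response Thorough.
Bailey against Deep: payoffs 2.9, 1.1, 3.9, 1.3 → best response Normal.
Mutual best responses: (Thorough, Thorough); (Deep, Normal).

Pure-strategy Nash equilibria: (Thorough, Thorough), (Deep, Normal)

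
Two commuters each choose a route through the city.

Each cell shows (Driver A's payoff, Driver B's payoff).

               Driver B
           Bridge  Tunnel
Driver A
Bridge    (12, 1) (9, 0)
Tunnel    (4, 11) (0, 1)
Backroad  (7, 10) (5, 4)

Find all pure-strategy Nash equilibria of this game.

The unique pure-strategy Nash equilibrium is (Bridge, Bridge).

For each player, find the best response to each opponent profile; mutual best responses are the pure NE.
Driver A against Bridge: payoffs 12, 4, 7 → best response Bridge.
Driver A against Tunnel: payoffs 9, 0, 5 → best response Bridge.
Driver B against Bridge: payoffs 1, 0 → best response Bridge.
Driver B against Tunnel: payoffs 11, 1 → best response Bridge.
Driver B against Backroad: payoffs 10, 4 → best response Bridge.
Mutual best responses: (Bridge, Bridge).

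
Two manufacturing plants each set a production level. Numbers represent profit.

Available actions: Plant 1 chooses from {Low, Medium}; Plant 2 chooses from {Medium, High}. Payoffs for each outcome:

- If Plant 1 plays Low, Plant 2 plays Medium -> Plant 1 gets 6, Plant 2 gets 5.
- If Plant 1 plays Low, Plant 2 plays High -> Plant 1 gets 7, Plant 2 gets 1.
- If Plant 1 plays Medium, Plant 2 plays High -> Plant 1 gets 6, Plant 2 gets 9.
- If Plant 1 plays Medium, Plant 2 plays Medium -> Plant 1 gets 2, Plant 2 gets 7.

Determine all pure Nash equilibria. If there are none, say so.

Pure NE: (Low, Medium)

Check each profile: it is a Nash equilibrium iff no player can strictly gain by switching unilaterally.
(Low, Medium): Plant 1 gets 6, best alternative 2; Plant 2 gets 5, best alternative 1. No profitable deviation — NE.
(Low, High): Plant 2 can switch to Medium (1 → 5). Not NE.
(Medium, Medium): Plant 1 can switch to Low (2 → 6). Not NE.
(Medium, High): Plant 1 can switch to Low (6 → 7). Not NE.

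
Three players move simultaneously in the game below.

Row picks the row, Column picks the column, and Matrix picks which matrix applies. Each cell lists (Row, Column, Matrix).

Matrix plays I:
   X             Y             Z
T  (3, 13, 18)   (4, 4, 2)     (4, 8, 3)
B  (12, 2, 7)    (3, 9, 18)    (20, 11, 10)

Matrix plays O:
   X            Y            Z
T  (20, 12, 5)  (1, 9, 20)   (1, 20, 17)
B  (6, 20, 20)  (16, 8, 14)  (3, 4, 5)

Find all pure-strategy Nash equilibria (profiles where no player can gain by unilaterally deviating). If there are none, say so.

Pure NE: (B, Z, I)

Row against (X, I): payoffs 3, 12 → best response B.
Row against (X, O): payoffs 20, 6 → best response T.
Row against (Y, I): payoffs 4, 3 → best response T.
Row against (Y, O): payoffs 1, 16 → best response B.
Row against (Z, I): payoffs 4, 20 → best response B.
Row against (Z, O): payoffs 1, 3 → best response B.
Column against (T, I): payoffs 13, 4, 8 → best response X.
Column against (T, O): payoffs 12, 9, 20 → best response Z.
Column against (B, I): payoffs 2, 9, 11 → best response Z.
Column against (B, O): payoffs 20, 8, 4 → best response X.
Matrix against (T, X): payoffs 18, 5 → best response I.
Matrix against (T, Y): payoffs 2, 20 → best response O.
Matrix against (T, Z): payoffs 3, 17 → best response O.
Matrix against (B, X): payoffs 7, 20 → best response O.
Matrix against (B, Y): payoffs 18, 14 → best response I.
Matrix against (B, Z): payoffs 10, 5 → best response I.
Mutual best responses: (B, Z, I).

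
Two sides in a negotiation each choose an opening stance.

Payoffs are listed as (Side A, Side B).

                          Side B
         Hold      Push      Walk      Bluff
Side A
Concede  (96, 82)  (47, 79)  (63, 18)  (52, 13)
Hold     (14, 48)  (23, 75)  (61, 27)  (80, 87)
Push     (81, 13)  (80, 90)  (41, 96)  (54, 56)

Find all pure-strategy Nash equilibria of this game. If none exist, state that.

Pure-strategy Nash equilibria: (Concede, Hold); (Hold, Bluff)

(Concede, Hold): Side A gets 96, best alternative 81; Side B gets 82, best alternative 79. No profitable deviation — NE.
(Concede, Push): Side A can switch to Push (47 → 80). Not NE.
(Concede, Walk): Side B can switch to Hold (18 → 82). Not NE.
(Concede, Bluff): Side A can switch to Hold (52 → 80). Not NE.
(Hold, Hold): Side A can switch to Concede (14 → 96). Not NE.
(Hold, Push): Side A can switch to Concede (23 → 47). Not NE.
(Hold, Walk): Side A can switch to Concede (61 → 63). Not NE.
(Hold, Bluff): Side A gets 80, best alternative 54; Side B gets 87, best alternative 75. No profitable deviation — NE.
(The remaining 4 profiles each have a profitable deviation by the same check.)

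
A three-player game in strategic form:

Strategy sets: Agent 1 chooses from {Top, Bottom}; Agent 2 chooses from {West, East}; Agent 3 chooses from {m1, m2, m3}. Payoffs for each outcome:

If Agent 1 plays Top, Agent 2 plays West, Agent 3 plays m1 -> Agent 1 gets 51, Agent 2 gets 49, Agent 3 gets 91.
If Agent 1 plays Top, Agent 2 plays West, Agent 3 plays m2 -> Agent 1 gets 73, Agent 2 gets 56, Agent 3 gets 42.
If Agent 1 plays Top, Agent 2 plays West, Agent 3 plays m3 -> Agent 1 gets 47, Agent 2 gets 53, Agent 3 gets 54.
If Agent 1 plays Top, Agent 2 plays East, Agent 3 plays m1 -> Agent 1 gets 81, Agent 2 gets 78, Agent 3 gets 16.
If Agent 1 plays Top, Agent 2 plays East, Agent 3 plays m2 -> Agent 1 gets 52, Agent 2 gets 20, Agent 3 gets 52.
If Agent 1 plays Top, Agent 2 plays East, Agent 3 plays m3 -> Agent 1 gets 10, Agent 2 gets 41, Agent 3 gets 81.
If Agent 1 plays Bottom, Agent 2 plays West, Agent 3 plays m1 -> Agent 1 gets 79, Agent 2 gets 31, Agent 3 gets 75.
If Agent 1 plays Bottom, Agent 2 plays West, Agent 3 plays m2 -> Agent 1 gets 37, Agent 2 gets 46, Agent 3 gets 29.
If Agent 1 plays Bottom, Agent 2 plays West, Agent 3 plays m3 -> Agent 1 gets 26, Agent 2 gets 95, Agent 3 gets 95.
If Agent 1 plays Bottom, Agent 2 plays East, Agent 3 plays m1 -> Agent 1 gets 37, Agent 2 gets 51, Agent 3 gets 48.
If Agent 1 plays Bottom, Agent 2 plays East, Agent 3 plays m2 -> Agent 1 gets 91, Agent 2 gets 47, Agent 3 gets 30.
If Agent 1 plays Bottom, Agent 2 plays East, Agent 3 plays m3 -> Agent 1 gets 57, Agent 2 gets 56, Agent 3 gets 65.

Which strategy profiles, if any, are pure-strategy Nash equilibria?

none

For each player, find the best response to each opponent profile; mutual best responses are the pure NE.
Agent 1 against (West, m1): payoffs 51, 79 → best response Bottom.
Agent 1 against (West, m2): payoffs 73, 37 → best response Top.
Agent 1 against (West, m3): payoffs 47, 26 → best response Top.
Agent 1 against (East, m1): payoffs 81, 37 → best response Top.
Agent 1 against (East, m2): payoffs 52, 91 → best response Bottom.
Agent 1 against (East, m3): payoffs 10, 57 → best response Bottom.
Agent 2 against (Top, m1): payoffs 49, 78 → best response East.
Agent 2 against (Top, m2): payoffs 56, 20 → best response West.
Agent 2 against (Top, m3): payoffs 53, 41 → best response West.
Agent 2 against (Bottom, m1): payoffs 31, 51 → best response East.
Agent 2 against (Bottom, m2): payoffs 46, 47 → best response East.
Agent 2 against (Bottom, m3): payoffs 95, 56 → best response West.
Agent 3 against (Top, West): payoffs 91, 42, 54 → best response m1.
Agent 3 against (Top, East): payoffs 16, 52, 81 → best response m3.
Agent 3 against (Bottom, West): payoffs 75, 29, 95 → best response m3.
Agent 3 against (Bottom, East): payoffs 48, 30, 65 → best response m3.
No profile is a mutual best response for all players.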